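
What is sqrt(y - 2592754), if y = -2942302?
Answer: 4*I*sqrt(345941) ≈ 2352.7*I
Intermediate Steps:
sqrt(y - 2592754) = sqrt(-2942302 - 2592754) = sqrt(-5535056) = 4*I*sqrt(345941)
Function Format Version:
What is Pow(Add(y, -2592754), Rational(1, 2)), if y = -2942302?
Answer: Mul(4, I, Pow(345941, Rational(1, 2))) ≈ Mul(2352.7, I)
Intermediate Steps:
Pow(Add(y, -2592754), Rational(1, 2)) = Pow(Add(-2942302, -2592754), Rational(1, 2)) = Pow(-5535056, Rational(1, 2)) = Mul(4, I, Pow(345941, Rational(1, 2)))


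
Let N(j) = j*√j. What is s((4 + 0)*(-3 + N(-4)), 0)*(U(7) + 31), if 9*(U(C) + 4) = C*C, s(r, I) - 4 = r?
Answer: -2336/9 - 9344*I/9 ≈ -259.56 - 1038.2*I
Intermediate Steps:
N(j) = j^(3/2)
s(r, I) = 4 + r
U(C) = -4 + C²/9 (U(C) = -4 + (C*C)/9 = -4 + C²/9)
s((4 + 0)*(-3 + N(-4)), 0)*(U(7) + 31) = (4 + (4 + 0)*(-3 + (-4)^(3/2)))*((-4 + (⅑)*7²) + 31) = (4 + 4*(-3 - 8*I))*((-4 + (⅑)*49) + 31) = (4 + (-12 - 32*I))*((-4 + 49/9) + 31) = (-8 - 32*I)*(13/9 + 31) = (-8 - 32*I)*(292/9) = -2336/9 - 9344*I/9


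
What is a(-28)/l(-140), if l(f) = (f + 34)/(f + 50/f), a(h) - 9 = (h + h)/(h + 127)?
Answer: 546925/48972 ≈ 11.168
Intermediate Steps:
a(h) = 9 + 2*h/(127 + h) (a(h) = 9 + (h + h)/(h + 127) = 9 + (2*h)/(127 + h) = 9 + 2*h/(127 + h))
l(f) = (34 + f)/(f + 50/f)
a(-28)/l(-140) = ((1143 + 11*(-28))/(127 - 28))/((-140*(34 - 140)/(50 + (-140)²))) = ((1143 - 308)/99)/((-140*(-106)/(50 + 19600))) = ((1/99)*835)/((-140*(-106)/19650)) = 835/(99*((-140*1/19650*(-106)))) = 835/(99*(1484/1965)) = (835/99)*(1965/1484) = 546925/48972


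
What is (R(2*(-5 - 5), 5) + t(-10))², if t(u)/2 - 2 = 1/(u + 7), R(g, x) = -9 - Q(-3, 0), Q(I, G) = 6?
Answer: 1225/9 ≈ 136.11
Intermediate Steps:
R(g, x) = -15 (R(g, x) = -9 - 1*6 = -9 - 6 = -15)
t(u) = 4 + 2/(7 + u) (t(u) = 4 + 2/(u + 7) = 4 + 2/(7 + u))
(R(2*(-5 - 5), 5) + t(-10))² = (-15 + 2*(15 + 2*(-10))/(7 - 10))² = (-15 + 2*(15 - 20)/(-3))² = (-15 + 2*(-⅓)*(-5))² = (-15 + 10/3)² = (-35/3)² = 1225/9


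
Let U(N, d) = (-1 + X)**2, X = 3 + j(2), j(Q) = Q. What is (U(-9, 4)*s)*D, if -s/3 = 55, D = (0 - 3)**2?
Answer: -23760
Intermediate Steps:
D = 9 (D = (-3)**2 = 9)
X = 5 (X = 3 + 2 = 5)
s = -165 (s = -3*55 = -165)
U(N, d) = 16 (U(N, d) = (-1 + 5)**2 = 4**2 = 16)
(U(-9, 4)*s)*D = (16*(-165))*9 = -2640*9 = -23760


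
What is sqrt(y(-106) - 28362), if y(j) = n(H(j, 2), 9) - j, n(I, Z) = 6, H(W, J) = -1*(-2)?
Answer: 5*I*sqrt(1130) ≈ 168.08*I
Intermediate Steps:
H(W, J) = 2
y(j) = 6 - j
sqrt(y(-106) - 28362) = sqrt((6 - 1*(-106)) - 28362) = sqrt((6 + 106) - 28362) = sqrt(112 - 28362) = sqrt(-28250) = 5*I*sqrt(1130)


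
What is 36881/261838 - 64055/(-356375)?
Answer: 5983099893/18662503450 ≈ 0.32059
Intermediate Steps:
36881/261838 - 64055/(-356375) = 36881*(1/261838) - 64055*(-1/356375) = 36881/261838 + 12811/71275 = 5983099893/18662503450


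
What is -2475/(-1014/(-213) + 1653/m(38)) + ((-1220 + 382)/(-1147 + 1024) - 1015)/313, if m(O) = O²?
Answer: -103621895591/245354127 ≈ -422.34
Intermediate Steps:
-2475/(-1014/(-213) + 1653/m(38)) + ((-1220 + 382)/(-1147 + 1024) - 1015)/313 = -2475/(-1014/(-213) + 1653/(38²)) + ((-1220 + 382)/(-1147 + 1024) - 1015)/313 = -2475/(-1014*(-1/213) + 1653/1444) + (-838/(-123) - 1015)*(1/313) = -2475/(338/71 + 1653*(1/1444)) + (-838*(-1/123) - 1015)*(1/313) = -2475/(338/71 + 87/76) + (838/123 - 1015)*(1/313) = -2475/31865/5396 - 124007/123*1/313 = -2475*5396/31865 - 124007/38499 = -2671020/6373 - 124007/38499 = -103621895591/245354127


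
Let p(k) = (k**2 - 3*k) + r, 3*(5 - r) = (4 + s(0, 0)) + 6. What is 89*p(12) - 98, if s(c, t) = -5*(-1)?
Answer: 9514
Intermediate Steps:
s(c, t) = 5
r = 0 (r = 5 - ((4 + 5) + 6)/3 = 5 - (9 + 6)/3 = 5 - 1/3*15 = 5 - 5 = 0)
p(k) = k**2 - 3*k (p(k) = (k**2 - 3*k) + 0 = k**2 - 3*k)
89*p(12) - 98 = 89*(12*(-3 + 12)) - 98 = 89*(12*9) - 98 = 89*108 - 98 = 9612 - 98 = 9514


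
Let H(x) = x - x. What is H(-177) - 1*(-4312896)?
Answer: 4312896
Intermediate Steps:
H(x) = 0
H(-177) - 1*(-4312896) = 0 - 1*(-4312896) = 0 + 4312896 = 4312896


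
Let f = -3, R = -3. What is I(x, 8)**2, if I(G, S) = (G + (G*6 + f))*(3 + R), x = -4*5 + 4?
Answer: 0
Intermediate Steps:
x = -16 (x = -20 + 4 = -16)
I(G, S) = 0 (I(G, S) = (G + (G*6 - 3))*(3 - 3) = (G + (6*G - 3))*0 = (G + (-3 + 6*G))*0 = (-3 + 7*G)*0 = 0)
I(x, 8)**2 = 0**2 = 0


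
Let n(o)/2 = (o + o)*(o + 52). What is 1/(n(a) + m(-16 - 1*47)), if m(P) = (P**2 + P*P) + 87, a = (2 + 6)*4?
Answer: 1/18777 ≈ 5.3257e-5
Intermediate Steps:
a = 32 (a = 8*4 = 32)
m(P) = 87 + 2*P**2 (m(P) = (P**2 + P**2) + 87 = 2*P**2 + 87 = 87 + 2*P**2)
n(o) = 4*o*(52 + o) (n(o) = 2*((o + o)*(o + 52)) = 2*((2*o)*(52 + o)) = 2*(2*o*(52 + o)) = 4*o*(52 + o))
1/(n(a) + m(-16 - 1*47)) = 1/(4*32*(52 + 32) + (87 + 2*(-16 - 1*47)**2)) = 1/(4*32*84 + (87 + 2*(-16 - 47)**2)) = 1/(10752 + (87 + 2*(-63)**2)) = 1/(10752 + (87 + 2*3969)) = 1/(10752 + (87 + 7938)) = 1/(10752 + 8025) = 1/18777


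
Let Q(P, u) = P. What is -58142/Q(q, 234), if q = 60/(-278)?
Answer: 4040869/15 ≈ 2.6939e+5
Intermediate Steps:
q = -30/139 (q = 60*(-1/278) = -30/139 ≈ -0.21583)
-58142/Q(q, 234) = -58142/(-30/139) = -58142*(-139/30) = 4040869/15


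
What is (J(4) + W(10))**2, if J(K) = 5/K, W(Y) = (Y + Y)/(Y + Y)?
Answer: 81/16 ≈ 5.0625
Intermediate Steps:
W(Y) = 1 (W(Y) = (2*Y)/((2*Y)) = (2*Y)*(1/(2*Y)) = 1)
(J(4) + W(10))**2 = (5/4 + 1)**2 = (9/4)**2 = 81/16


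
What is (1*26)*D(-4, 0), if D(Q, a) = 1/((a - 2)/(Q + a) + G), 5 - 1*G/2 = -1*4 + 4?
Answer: 52/21 ≈ 2.4762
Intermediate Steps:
G = 10 (G = 10 - 2*(-1*4 + 4) = 10 - 2*(-4 + 4) = 10 - 2*0 = 10 + 0 = 10)
D(Q, a) = 1/(10 + (-2 + a)/(Q + a)) (D(Q, a) = 1/((a - 2)/(Q + a) + 10) = 1/((-2 + a)/(Q + a) + 10) = 1/(10 + (-2 + a)/(Q + a)))
(1*26)*D(-4, 0) = (1*26)*((-4 + 0)/(-2 + 10*(-4) + 11*0)) = 26*(-4/(-2 - 40 + 0)) = 26*(-4/(-42)) = 26*(-1/42*(-4)) = 26*(2/21) = 52/21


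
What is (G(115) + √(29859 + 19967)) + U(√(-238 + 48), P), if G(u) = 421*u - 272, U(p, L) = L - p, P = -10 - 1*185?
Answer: 47948 + √49826 - I*√190 ≈ 48171.0 - 13.784*I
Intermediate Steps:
P = -195 (P = -10 - 185 = -195)
G(u) = -272 + 421*u
(G(115) + √(29859 + 19967)) + U(√(-238 + 48), P) = ((-272 + 421*115) + √(29859 + 19967)) + (-195 - √(-238 + 48)) = ((-272 + 48415) + √49826) + (-195 - √(-190)) = (48143 + √49826) + (-195 - I*√190) = 47948 + √49826 - I*√190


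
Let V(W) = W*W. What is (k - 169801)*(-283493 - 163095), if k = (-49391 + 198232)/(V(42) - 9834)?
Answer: 306011679368834/4035 ≈ 7.5839e+10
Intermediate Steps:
V(W) = W²
k = -148841/8070 (k = (-49391 + 198232)/(42² - 9834) = 148841/(1764 - 9834) = 148841/(-8070) = 148841*(-1/8070) = -148841/8070 ≈ -18.444)
(k - 169801)*(-283493 - 163095) = (-148841/8070 - 169801)*(-283493 - 163095) = -1370442911/8070*(-446588) = 306011679368834/4035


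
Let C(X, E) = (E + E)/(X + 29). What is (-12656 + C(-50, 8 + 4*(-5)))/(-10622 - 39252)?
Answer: 44292/174559 ≈ 0.25374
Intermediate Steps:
C(X, E) = 2*E/(29 + X) (C(X, E) = (2*E)/(29 + X) = 2*E/(29 + X))
(-12656 + C(-50, 8 + 4*(-5)))/(-10622 - 39252) = (-12656 + 2*(8 + 4*(-5))/(29 - 50))/(-10622 - 39252) = (-12656 + 2*(8 - 20)/(-21))/(-49874) = (-12656 + 2*(-12)*(-1/21))*(-1/49874) = (-12656 + 8/7)*(-1/49874) = -88584/7*(-1/49874) = 44292/174559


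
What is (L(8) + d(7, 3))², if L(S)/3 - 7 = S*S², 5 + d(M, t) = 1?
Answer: 2411809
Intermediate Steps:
d(M, t) = -4 (d(M, t) = -5 + 1 = -4)
L(S) = 21 + 3*S³ (L(S) = 21 + 3*(S*S²) = 21 + 3*S³)
(L(8) + d(7, 3))² = ((21 + 3*8³) - 4)² = ((21 + 3*512) - 4)² = ((21 + 1536) - 4)² = (1557 - 4)² = 1553² = 2411809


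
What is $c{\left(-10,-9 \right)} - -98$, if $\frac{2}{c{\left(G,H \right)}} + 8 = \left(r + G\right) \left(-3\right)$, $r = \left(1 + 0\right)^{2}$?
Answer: $\frac{1864}{19} \approx 98.105$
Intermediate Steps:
$r = 1$ ($r = 1^{2} = 1$)
$c{\left(G,H \right)} = \frac{2}{-11 - 3 G}$ ($c{\left(G,H \right)} = \frac{2}{-8 + \left(1 + G\right) \left(-3\right)} = \frac{2}{-8 - \left(3 + 3 G\right)} = \frac{2}{-11 - 3 G}$)
$c{\left(-10,-9 \right)} - -98 = - \frac{2}{11 + 3 \left(-10\right)} - -98 = - \frac{2}{11 - 30} + 98 = - \frac{2}{-19} + 98 = \left(-2\right) \left(- \frac{1}{19}\right) + 98 = \frac{2}{19} + 98 = \frac{1864}{19}$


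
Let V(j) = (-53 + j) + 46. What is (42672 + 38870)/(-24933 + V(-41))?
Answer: -81542/24981 ≈ -3.2642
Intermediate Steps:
V(j) = -7 + j
(42672 + 38870)/(-24933 + V(-41)) = (42672 + 38870)/(-24933 + (-7 - 41)) = 81542/(-24933 - 48) = 81542/(-24981) = 81542*(-1/24981) = -81542/24981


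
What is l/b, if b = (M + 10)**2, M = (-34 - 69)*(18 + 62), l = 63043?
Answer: 63043/67732900 ≈ 0.00093076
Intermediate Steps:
M = -8240 (M = -103*80 = -8240)
b = 67732900 (b = (-8240 + 10)**2 = (-8230)**2 = 67732900)
l/b = 63043/67732900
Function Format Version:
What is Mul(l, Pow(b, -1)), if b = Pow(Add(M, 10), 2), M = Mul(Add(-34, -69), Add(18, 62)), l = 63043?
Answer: Rational(63043, 67732900) ≈ 0.00093076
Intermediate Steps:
M = -8240 (M = Mul(-103, 80) = -8240)
b = 67732900 (b = Pow(Add(-8240, 10), 2) = Pow(-8230, 2) = 67732900)
Mul(l, Pow(b, -1)) = Mul(63043, Pow(67732900, -1)) = Mul(63043, Rational(1, 67732900)) = Rational(63043, 67732900)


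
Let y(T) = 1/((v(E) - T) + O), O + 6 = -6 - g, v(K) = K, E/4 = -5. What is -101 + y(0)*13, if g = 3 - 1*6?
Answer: -2942/29 ≈ -101.45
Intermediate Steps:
E = -20 (E = 4*(-5) = -20)
g = -3 (g = 3 - 6 = -3)
O = -9 (O = -6 + (-6 - 1*(-3)) = -6 + (-6 + 3) = -6 - 3 = -9)
y(T) = 1/(-29 - T) (y(T) = 1/((-20 - T) - 9) = 1/(-29 - T))
-101 + y(0)*13 = -101 - 1/(29 + 0)*13 = -101 - 1/29*13 = -101 - 13/29 = -2942/29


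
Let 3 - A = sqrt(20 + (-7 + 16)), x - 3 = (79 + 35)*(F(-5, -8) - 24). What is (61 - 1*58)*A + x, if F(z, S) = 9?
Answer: -1698 - 3*sqrt(29) ≈ -1714.2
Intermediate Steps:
x = -1707 (x = 3 + (79 + 35)*(9 - 24) = 3 + 114*(-15) = 3 - 1710 = -1707)
A = 3 - sqrt(29) (A = 3 - sqrt(20 + (-7 + 16)) = 3 - sqrt(20 + 9) = 3 - sqrt(29) ≈ -2.3852)
(61 - 1*58)*A + x = (61 - 1*58)*(3 - sqrt(29)) - 1707 = (61 - 58)*(3 - sqrt(29)) - 1707 = 3*(3 - sqrt(29)) - 1707 = (9 - 3*sqrt(29)) - 1707 = -1698 - 3*sqrt(29)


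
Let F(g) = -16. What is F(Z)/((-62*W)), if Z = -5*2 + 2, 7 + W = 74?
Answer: 8/2077 ≈ 0.0038517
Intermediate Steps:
W = 67 (W = -7 + 74 = 67)
Z = -8 (Z = -10 + 2 = -8)
F(Z)/((-62*W)) = -16/((-62*67)) = -16/(-4154) = -16*(-1/4154) = 8/2077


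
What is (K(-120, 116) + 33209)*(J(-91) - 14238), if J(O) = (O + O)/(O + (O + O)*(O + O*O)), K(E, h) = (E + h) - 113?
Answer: -7718135714192/16381 ≈ -4.7116e+8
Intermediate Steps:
K(E, h) = -113 + E + h
J(O) = 2*O/(O + 2*O*(O + O**2)) (J(O) = (2*O)/(O + (2*O)*(O + O**2)) = (2*O)/(O + 2*O*(O + O**2)) = 2*O/(O + 2*O*(O + O**2)))
(K(-120, 116) + 33209)*(J(-91) - 14238) = ((-113 - 120 + 116) + 33209)*(2/(1 + 2*(-91) + 2*(-91)**2) - 14238) = (-117 + 33209)*(2/(1 - 182 + 2*8281) - 14238) = 33092*(2/(1 - 182 + 16562) - 14238) = 33092*(2/16381 - 14238) = 33092*(-233232676/16381) = -7718135714192/16381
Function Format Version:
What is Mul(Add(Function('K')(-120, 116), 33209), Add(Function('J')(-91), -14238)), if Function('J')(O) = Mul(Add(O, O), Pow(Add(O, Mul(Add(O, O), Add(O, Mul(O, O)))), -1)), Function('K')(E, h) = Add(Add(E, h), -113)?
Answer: Rational(-7718135714192, 16381) ≈ -4.7116e+8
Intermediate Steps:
Function('K')(E, h) = Add(-113, E, h)
Function('J')(O) = Mul(2, O, Pow(Add(O, Mul(2, O, Add(O, Pow(O, 2)))), -1)) (Function('J')(O) = Mul(Mul(2, O), Pow(Add(O, Mul(Mul(2, O), Add(O, Pow(O, 2)))), -1)) = Mul(Mul(2, O), Pow(Add(O, Mul(2, O, Add(O, Pow(O, 2)))), -1)) = Mul(2, O, Pow(Add(O, Mul(2, O, Add(O, Pow(O, 2)))), -1)))
Mul(Add(Function('K')(-120, 116), 33209), Add(Function('J')(-91), -14238)) = Mul(Add(Add(-113, -120, 116), 33209), Add(Mul(2, Pow(Add(1, Mul(2, -91), Mul(2, Pow(-91, 2))), -1)), -14238)) = Mul(Add(-117, 33209), Add(Mul(2, Pow(Add(1, -182, Mul(2, 8281)), -1)), -14238)) = Mul(33092, Add(Mul(2, Pow(Add(1, -182, 16562), -1)), -14238)) = Mul(33092, Add(Mul(2, Pow(16381, -1)), -14238)) = Mul(33092, Add(Mul(2, Rational(1, 16381)), -14238)) = Mul(33092, Add(Rational(2, 16381), -14238)) = Mul(33092, Rational(-233232676, 16381)) = Rational(-7718135714192, 16381)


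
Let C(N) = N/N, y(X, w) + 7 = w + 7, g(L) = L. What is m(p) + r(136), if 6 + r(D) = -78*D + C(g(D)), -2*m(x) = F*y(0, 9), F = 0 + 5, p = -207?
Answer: -21271/2 ≈ -10636.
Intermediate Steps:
y(X, w) = w (y(X, w) = -7 + (w + 7) = -7 + (7 + w) = w)
F = 5
m(x) = -45/2 (m(x) = -5*9/2 = -½*45 = -45/2)
C(N) = 1
r(D) = -5 - 78*D (r(D) = -6 + (-78*D + 1) = -6 + (1 - 78*D) = -5 - 78*D)
m(p) + r(136) = -45/2 + (-5 - 78*136) = -45/2 + (-5 - 10608) = -45/2 - 10613 = -21271/2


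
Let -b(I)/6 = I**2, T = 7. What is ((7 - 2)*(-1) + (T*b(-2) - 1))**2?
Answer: 30276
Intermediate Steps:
b(I) = -6*I**2
((7 - 2)*(-1) + (T*b(-2) - 1))**2 = ((7 - 2)*(-1) + (7*(-6*(-2)**2) - 1))**2 = (5*(-1) + (7*(-6*4) - 1))**2 = (-5 + (7*(-24) - 1))**2 = (-5 + (-168 - 1))**2 = (-5 - 169)**2 = (-174)**2 = 30276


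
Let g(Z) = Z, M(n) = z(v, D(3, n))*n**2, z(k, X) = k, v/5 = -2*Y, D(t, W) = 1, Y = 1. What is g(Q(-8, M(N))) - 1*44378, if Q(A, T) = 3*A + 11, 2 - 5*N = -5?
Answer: -44391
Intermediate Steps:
N = 7/5 (N = 2/5 - 1/5*(-5) = 2/5 + 1 = 7/5 ≈ 1.4000)
v = -10 (v = 5*(-2*1) = 5*(-2) = -10)
M(n) = -10*n**2
Q(A, T) = 11 + 3*A
g(Q(-8, M(N))) - 1*44378 = (11 + 3*(-8)) - 1*44378 = (11 - 24) - 44378 = -13 - 44378 = -44391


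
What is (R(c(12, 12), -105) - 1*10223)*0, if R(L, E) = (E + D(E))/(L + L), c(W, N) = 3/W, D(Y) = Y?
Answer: 0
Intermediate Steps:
R(L, E) = E/L (R(L, E) = (E + E)/(L + L) = (2*E)/((2*L)) = (2*E)*(1/(2*L)) = E/L)
(R(c(12, 12), -105) - 1*10223)*0 = (-105/(3/12) - 1*10223)*0 = (-105/(3*(1/12)) - 10223)*0 = (-105/¼ - 10223)*0 = (-105*4 - 10223)*0 = (-420 - 10223)*0 = -10643*0 = 0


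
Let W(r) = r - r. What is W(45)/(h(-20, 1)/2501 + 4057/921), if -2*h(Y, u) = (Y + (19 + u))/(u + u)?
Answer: 0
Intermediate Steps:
h(Y, u) = -(19 + Y + u)/(4*u) (h(Y, u) = -(Y + (19 + u))/(2*(u + u)) = -(19 + Y + u)/(2*(2*u)) = -(19 + Y + u)*1/(2*u)/2 = -(19 + Y + u)/(4*u))
W(r) = 0
W(45)/(h(-20, 1)/2501 + 4057/921) = 0/(((1/4)*(-19 - 1*(-20) - 1*1)/1)/2501 + 4057/921) = 0/(((1/4)*1*(-19 + 20 - 1))*(1/2501) + 4057*(1/921)) = 0/(((1/4)*1*0)*(1/2501) + 4057/921) = 0/(0*(1/2501) + 4057/921) = 0/(0 + 4057/921) = 0/(4057/921) = 0*(921/4057) = 0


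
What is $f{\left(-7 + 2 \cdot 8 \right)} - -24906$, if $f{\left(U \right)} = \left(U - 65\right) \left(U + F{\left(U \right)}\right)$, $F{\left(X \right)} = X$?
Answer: $23898$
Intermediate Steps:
$f{\left(U \right)} = 2 U \left(-65 + U\right)$ ($f{\left(U \right)} = \left(U - 65\right) \left(U + U\right) = \left(-65 + U\right) 2 U = 2 U \left(-65 + U\right)$)
$f{\left(-7 + 2 \cdot 8 \right)} - -24906 = 2 \left(-7 + 2 \cdot 8\right) \left(-65 + \left(-7 + 2 \cdot 8\right)\right) - -24906 = 2 \left(-7 + 16\right) \left(-65 + \left(-7 + 16\right)\right) + 24906 = 2 \cdot 9 \left(-65 + 9\right) + 24906 = 2 \cdot 9 \left(-56\right) + 24906 = -1008 + 24906 = 23898$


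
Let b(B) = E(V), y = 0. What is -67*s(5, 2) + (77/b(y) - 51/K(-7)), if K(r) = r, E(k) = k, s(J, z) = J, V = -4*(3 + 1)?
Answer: -37243/112 ≈ -332.53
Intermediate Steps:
V = -16 (V = -4*4 = -16)
b(B) = -16
-67*s(5, 2) + (77/b(y) - 51/K(-7)) = -67*5 + (77/(-16) - 51/(-7)) = -335 + (77*(-1/16) - 51*(-1/7)) = -335 + (-77/16 + 51/7) = -335 + 277/112 = -37243/112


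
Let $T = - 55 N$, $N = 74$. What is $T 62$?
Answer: $-252340$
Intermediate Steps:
$T = -4070$ ($T = \left(-55\right) 74 = -4070$)
$T 62 = \left(-4070\right) 62 = -252340$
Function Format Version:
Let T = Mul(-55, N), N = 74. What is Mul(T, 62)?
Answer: -252340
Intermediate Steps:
T = -4070 (T = Mul(-55, 74) = -4070)
Mul(T, 62) = Mul(-4070, 62) = -252340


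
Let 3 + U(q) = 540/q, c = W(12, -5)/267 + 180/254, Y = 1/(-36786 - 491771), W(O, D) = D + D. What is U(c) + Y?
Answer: 482112166715/601497866 ≈ 801.52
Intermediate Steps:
W(O, D) = 2*D
Y = -1/528557 (Y = 1/(-528557) = -1/528557 ≈ -1.8919e-6)
c = 22760/33909 (c = (2*(-5))/267 + 180/254 = -10*1/267 + 180*(1/254) = -10/267 + 90/127 = 22760/33909 ≈ 0.67121)
U(q) = -3 + 540/q
U(c) + Y = (-3 + 540/(22760/33909)) - 1/528557 = (-3 + 540*(33909/22760)) - 1/528557 = (-3 + 915543/1138) - 1/528557 = 912129/1138 - 1/528557 = 482112166715/601497866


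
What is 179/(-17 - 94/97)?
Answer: -17363/1743 ≈ -9.9616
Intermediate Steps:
179/(-17 - 94/97) = 179/(-1743/97) = 179*(-97/1743) = -17363/1743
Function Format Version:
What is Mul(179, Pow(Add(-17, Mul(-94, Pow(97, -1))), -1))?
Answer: Rational(-17363, 1743) ≈ -9.9616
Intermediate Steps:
Mul(179, Pow(Add(-17, Mul(-94, Pow(97, -1))), -1)) = Mul(179, Pow(Add(-17, Mul(-94, Rational(1, 97))), -1)) = Mul(179, Pow(Add(-17, Rational(-94, 97)), -1)) = Mul(179, Pow(Rational(-1743, 97), -1)) = Mul(179, Rational(-97, 1743)) = Rational(-17363, 1743)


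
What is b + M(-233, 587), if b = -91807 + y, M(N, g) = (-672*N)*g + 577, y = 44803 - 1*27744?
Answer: 91835941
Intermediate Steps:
y = 17059 (y = 44803 - 27744 = 17059)
M(N, g) = 577 - 672*N*g (M(N, g) = -672*N*g + 577 = 577 - 672*N*g)
b = -74748 (b = -91807 + 17059 = -74748)
b + M(-233, 587) = -74748 + (577 - 672*(-233)*587) = -74748 + (577 + 91910112) = -74748 + 91910689 = 91835941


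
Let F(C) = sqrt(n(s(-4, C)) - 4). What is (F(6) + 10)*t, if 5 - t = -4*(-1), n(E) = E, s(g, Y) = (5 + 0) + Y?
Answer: 10 + sqrt(7) ≈ 12.646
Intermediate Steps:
s(g, Y) = 5 + Y
t = 1 (t = 5 - (-4)*(-1) = 5 - 1*4 = 5 - 4 = 1)
F(C) = sqrt(1 + C) (F(C) = sqrt((5 + C) - 4) = sqrt(1 + C))
(F(6) + 10)*t = (sqrt(1 + 6) + 10)*1 = (sqrt(7) + 10)*1 = (10 + sqrt(7))*1 = 10 + sqrt(7)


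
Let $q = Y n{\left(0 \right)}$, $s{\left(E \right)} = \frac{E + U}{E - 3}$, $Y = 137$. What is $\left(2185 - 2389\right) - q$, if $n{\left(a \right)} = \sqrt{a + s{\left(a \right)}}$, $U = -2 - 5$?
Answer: $-204 - \frac{137 \sqrt{21}}{3} \approx -413.27$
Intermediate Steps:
$U = -7$
$s{\left(E \right)} = \frac{-7 + E}{-3 + E}$ ($s{\left(E \right)} = \frac{E - 7}{E - 3} = \frac{-7 + E}{-3 + E}$)
$n{\left(a \right)} = \sqrt{a + \frac{-7 + a}{-3 + a}}$
$q = \frac{137 \sqrt{21}}{3}$ ($q = 137 \sqrt{\frac{-7 + 0 + 0 \left(-3 + 0\right)}{-3 + 0}} = 137 \sqrt{\frac{-7 + 0 + 0 \left(-3\right)}{-3}} = 137 \sqrt{- \frac{-7 + 0 + 0}{3}} = 137 \sqrt{\left(- \frac{1}{3}\right) \left(-7\right)} = 137 \sqrt{\frac{7}{3}} = 137 \frac{\sqrt{21}}{3} = \frac{137 \sqrt{21}}{3} \approx 209.27$)
$\left(2185 - 2389\right) - q = \left(2185 - 2389\right) - \frac{137 \sqrt{21}}{3} = -204 - \frac{137 \sqrt{21}}{3}$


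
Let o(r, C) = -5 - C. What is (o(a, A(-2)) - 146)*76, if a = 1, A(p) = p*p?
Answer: -11780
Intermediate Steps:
A(p) = p**2
(o(a, A(-2)) - 146)*76 = ((-5 - 1*(-2)**2) - 146)*76 = ((-5 - 1*4) - 146)*76 = ((-5 - 4) - 146)*76 = (-9 - 146)*76 = -155*76 = -11780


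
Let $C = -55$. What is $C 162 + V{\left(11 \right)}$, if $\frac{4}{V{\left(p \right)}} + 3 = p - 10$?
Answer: $-8912$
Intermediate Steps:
$V{\left(p \right)} = \frac{4}{-13 + p}$ ($V{\left(p \right)} = \frac{4}{-3 + \left(p - 10\right)} = \frac{4}{-3 + \left(-10 + p\right)} = \frac{4}{-13 + p}$)
$C 162 + V{\left(11 \right)} = \left(-55\right) 162 + \frac{4}{-13 + 11} = -8910 + \frac{4}{-2} = -8910 + 4 \left(- \frac{1}{2}\right) = -8910 - 2 = -8912$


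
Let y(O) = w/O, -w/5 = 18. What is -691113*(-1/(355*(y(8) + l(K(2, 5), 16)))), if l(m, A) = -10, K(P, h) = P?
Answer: -2764452/30175 ≈ -91.614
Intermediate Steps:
w = -90 (w = -5*18 = -90)
y(O) = -90/O
-691113*(-1/(355*(y(8) + l(K(2, 5), 16)))) = -691113*(-1/(355*(-90/8 - 10))) = -691113*(-1/(355*(-90*1/8 - 10))) = -691113*(-1/(355*(-45/4 - 10))) = -691113/((-85/4*(-355))) = -691113/30175/4 = -691113*4/30175 = -2764452/30175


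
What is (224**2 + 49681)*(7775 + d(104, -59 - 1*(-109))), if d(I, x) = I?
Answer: 786773303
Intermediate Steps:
(224**2 + 49681)*(7775 + d(104, -59 - 1*(-109))) = (224**2 + 49681)*(7775 + 104) = (50176 + 49681)*7879 = 99857*7879 = 786773303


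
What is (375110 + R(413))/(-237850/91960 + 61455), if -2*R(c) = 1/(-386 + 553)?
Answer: 576068425922/94374437965 ≈ 6.1041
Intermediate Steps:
R(c) = -1/334 (R(c) = -1/(2*(-386 + 553)) = -1/2/167 = -1/2*1/167 = -1/334)
(375110 + R(413))/(-237850/91960 + 61455) = (375110 - 1/334)/(-237850/91960 + 61455) = 125286739/(334*(-237850*1/91960 + 61455)) = 125286739/(334*(-23785/9196 + 61455)) = 125286739/(334*(565116395/9196)) = (125286739/334)*(9196/565116395) = 576068425922/94374437965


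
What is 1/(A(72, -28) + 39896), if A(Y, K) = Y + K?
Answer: 1/39940 ≈ 2.5038e-5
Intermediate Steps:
A(Y, K) = K + Y
1/(A(72, -28) + 39896) = 1/((-28 + 72) + 39896) = 1/(44 + 39896) = 1/39940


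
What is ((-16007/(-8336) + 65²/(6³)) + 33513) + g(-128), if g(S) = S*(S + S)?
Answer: 14922831871/225072 ≈ 66303.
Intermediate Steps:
g(S) = 2*S² (g(S) = S*(2*S) = 2*S²)
((-16007/(-8336) + 65²/(6³)) + 33513) + g(-128) = ((-16007/(-8336) + 65²/(6³)) + 33513) + 2*(-128)² = ((-16007*(-1/8336) + 4225/216) + 33513) + 2*16384 = ((16007/8336 + 4225*(1/216)) + 33513) + 32768 = ((16007/8336 + 4225/216) + 33513) + 32768 = (4834639/225072 + 33513) + 32768 = 7547672575/225072 + 32768 = 14922831871/225072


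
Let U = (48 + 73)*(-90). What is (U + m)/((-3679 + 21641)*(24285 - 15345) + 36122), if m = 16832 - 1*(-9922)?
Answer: 7932/80308201 ≈ 9.8769e-5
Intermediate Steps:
m = 26754 (m = 16832 + 9922 = 26754)
U = -10890 (U = 121*(-90) = -10890)
(U + m)/((-3679 + 21641)*(24285 - 15345) + 36122) = (-10890 + 26754)/((-3679 + 21641)*(24285 - 15345) + 36122) = 15864/(17962*8940 + 36122) = 15864/(160580280 + 36122) = 15864/160616402 = 15864*(1/160616402) = 7932/80308201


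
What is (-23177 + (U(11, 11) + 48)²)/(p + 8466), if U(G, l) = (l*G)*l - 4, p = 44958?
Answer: 233431/6678 ≈ 34.955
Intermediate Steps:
U(G, l) = -4 + G*l² (U(G, l) = (G*l)*l - 4 = G*l² - 4 = -4 + G*l²)
(-23177 + (U(11, 11) + 48)²)/(p + 8466) = (-23177 + ((-4 + 11*11²) + 48)²)/(44958 + 8466) = (-23177 + ((-4 + 11*121) + 48)²)/53424 = (-23177 + ((-4 + 1331) + 48)²)*(1/53424) = (-23177 + (1327 + 48)²)*(1/53424) = (-23177 + 1375²)*(1/53424) = (-23177 + 1890625)*(1/53424) = 1867448*(1/53424) = 233431/6678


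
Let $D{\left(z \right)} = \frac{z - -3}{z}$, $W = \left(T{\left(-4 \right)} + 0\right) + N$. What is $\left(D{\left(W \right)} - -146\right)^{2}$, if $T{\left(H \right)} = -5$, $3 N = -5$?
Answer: $\frac{8590761}{400} \approx 21477.0$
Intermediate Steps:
$N = - \frac{5}{3}$ ($N = \frac{1}{3} \left(-5\right) = - \frac{5}{3} \approx -1.6667$)
$W = - \frac{20}{3}$ ($W = \left(-5 + 0\right) - \frac{5}{3} = -5 - \frac{5}{3} = - \frac{20}{3} \approx -6.6667$)
$D{\left(z \right)} = \frac{3 + z}{z}$ ($D{\left(z \right)} = \frac{z + 3}{z} = \frac{3 + z}{z}$)
$\left(D{\left(W \right)} - -146\right)^{2} = \left(\frac{3 - \frac{20}{3}}{- \frac{20}{3}} - -146\right)^{2} = \left(\left(- \frac{3}{20}\right) \left(- \frac{11}{3}\right) + 146\right)^{2} = \left(\frac{11}{20} + 146\right)^{2} = \left(\frac{2931}{20}\right)^{2} = \frac{8590761}{400}$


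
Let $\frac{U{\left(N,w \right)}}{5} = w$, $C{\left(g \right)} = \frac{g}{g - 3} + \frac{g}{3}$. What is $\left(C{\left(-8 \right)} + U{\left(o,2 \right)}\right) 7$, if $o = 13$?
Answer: $\frac{1862}{33} \approx 56.424$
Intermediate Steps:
$C{\left(g \right)} = \frac{g}{3} + \frac{g}{-3 + g}$ ($C{\left(g \right)} = \frac{g}{-3 + g} + g \frac{1}{3} = \frac{g}{-3 + g} + \frac{g}{3} = \frac{g}{3} + \frac{g}{-3 + g}$)
$U{\left(N,w \right)} = 5 w$
$\left(C{\left(-8 \right)} + U{\left(o,2 \right)}\right) 7 = \left(\frac{\left(-8\right)^{2}}{3 \left(-3 - 8\right)} + 5 \cdot 2\right) 7 = \left(\frac{1}{3} \cdot 64 \frac{1}{-11} + 10\right) 7 = \left(\frac{1}{3} \cdot 64 \left(- \frac{1}{11}\right) + 10\right) 7 = \left(- \frac{64}{33} + 10\right) 7 = \frac{266}{33} \cdot 7 = \frac{1862}{33}$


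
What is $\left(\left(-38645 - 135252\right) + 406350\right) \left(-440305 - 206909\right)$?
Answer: $-150446835942$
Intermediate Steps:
$\left(\left(-38645 - 135252\right) + 406350\right) \left(-440305 - 206909\right) = \left(-173897 + 406350\right) \left(-647214\right) = 232453 \left(-647214\right) = -150446835942$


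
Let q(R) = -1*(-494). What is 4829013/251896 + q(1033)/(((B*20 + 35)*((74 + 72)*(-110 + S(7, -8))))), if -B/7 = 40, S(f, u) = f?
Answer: 202061587995367/10540143523560 ≈ 19.171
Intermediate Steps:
B = -280 (B = -7*40 = -280)
q(R) = 494
4829013/251896 + q(1033)/(((B*20 + 35)*((74 + 72)*(-110 + S(7, -8))))) = 4829013/251896 + 494/(((-280*20 + 35)*((74 + 72)*(-110 + 7)))) = 4829013*(1/251896) + 494/(((-5600 + 35)*(146*(-103)))) = 4829013/251896 + 494/((-5565*(-15038))) = 4829013/251896 + 494/83686470 = 4829013/251896 + 494*(1/83686470) = 4829013/251896 + 247/41843235 = 202061587995367/10540143523560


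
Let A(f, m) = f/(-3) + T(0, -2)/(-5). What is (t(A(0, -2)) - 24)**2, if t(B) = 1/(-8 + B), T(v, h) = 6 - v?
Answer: 1229881/2116 ≈ 581.23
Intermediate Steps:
A(f, m) = -6/5 - f/3 (A(f, m) = f/(-3) + (6 - 1*0)/(-5) = f*(-1/3) + (6 + 0)*(-1/5) = -f/3 + 6*(-1/5) = -f/3 - 6/5 = -6/5 - f/3)
(t(A(0, -2)) - 24)**2 = (1/(-8 + (-6/5 - 1/3*0)) - 24)**2 = (1/(-8 + (-6/5 + 0)) - 24)**2 = (1/(-8 - 6/5) - 24)**2 = (1/(-46/5) - 24)**2 = (-5/46 - 24)**2 = (-1109/46)**2 = 1229881/2116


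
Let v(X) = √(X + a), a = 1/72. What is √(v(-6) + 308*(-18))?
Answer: √(-199584 + 3*I*√862)/6 ≈ 0.01643 + 74.458*I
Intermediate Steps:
a = 1/72 ≈ 0.013889
v(X) = √(1/72 + X) (v(X) = √(X + 1/72) = √(1/72 + X))
√(v(-6) + 308*(-18)) = √(√(2 + 144*(-6))/12 + 308*(-18)) = √(√(2 - 864)/12 - 5544) = √(√(-862)/12 - 5544) = √((I*√862)/12 - 5544) = √(I*√862/12 - 5544) = √(-5544 + I*√862/12)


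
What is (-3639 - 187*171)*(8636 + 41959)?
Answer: -1801991520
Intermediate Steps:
(-3639 - 187*171)*(8636 + 41959) = (-3639 - 31977)*50595 = -35616*50595 = -1801991520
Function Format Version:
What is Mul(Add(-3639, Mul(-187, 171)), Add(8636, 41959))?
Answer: -1801991520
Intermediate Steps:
Mul(Add(-3639, Mul(-187, 171)), Add(8636, 41959)) = Mul(Add(-3639, -31977), 50595) = Mul(-35616, 50595) = -1801991520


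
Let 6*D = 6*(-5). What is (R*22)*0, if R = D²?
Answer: 0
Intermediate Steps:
D = -5 (D = (6*(-5))/6 = (⅙)*(-30) = -5)
R = 25 (R = (-5)² = 25)
(R*22)*0 = (25*22)*0 = 550*0 = 0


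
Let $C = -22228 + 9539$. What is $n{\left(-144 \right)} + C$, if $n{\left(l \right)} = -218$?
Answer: $-12907$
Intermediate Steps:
$C = -12689$
$n{\left(-144 \right)} + C = -218 - 12689 = -12907$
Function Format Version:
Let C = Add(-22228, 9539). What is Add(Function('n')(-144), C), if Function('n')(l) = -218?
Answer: -12907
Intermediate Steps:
C = -12689
Add(Function('n')(-144), C) = Add(-218, -12689) = -12907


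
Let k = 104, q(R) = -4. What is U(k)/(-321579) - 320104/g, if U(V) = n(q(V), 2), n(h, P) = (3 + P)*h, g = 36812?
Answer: -25734496994/2959491537 ≈ -8.6956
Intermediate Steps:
n(h, P) = h*(3 + P)
U(V) = -20 (U(V) = -4*(3 + 2) = -4*5 = -20)
U(k)/(-321579) - 320104/g = -20/(-321579) - 320104/36812 = -20*(-1/321579) - 320104*1/36812 = 20/321579 - 80026/9203 = -25734496994/2959491537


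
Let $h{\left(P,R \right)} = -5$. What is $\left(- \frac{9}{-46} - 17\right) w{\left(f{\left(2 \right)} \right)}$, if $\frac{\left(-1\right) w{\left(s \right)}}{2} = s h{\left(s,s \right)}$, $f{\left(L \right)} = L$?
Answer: $- \frac{7730}{23} \approx -336.09$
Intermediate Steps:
$w{\left(s \right)} = 10 s$ ($w{\left(s \right)} = - 2 s \left(-5\right) = - 2 \left(- 5 s\right) = 10 s$)
$\left(- \frac{9}{-46} - 17\right) w{\left(f{\left(2 \right)} \right)} = \left(- \frac{9}{-46} - 17\right) 10 \cdot 2 = \left(\left(-9\right) \left(- \frac{1}{46}\right) - 17\right) 20 = \left(\frac{9}{46} - 17\right) 20 = \left(- \frac{773}{46}\right) 20 = - \frac{7730}{23}$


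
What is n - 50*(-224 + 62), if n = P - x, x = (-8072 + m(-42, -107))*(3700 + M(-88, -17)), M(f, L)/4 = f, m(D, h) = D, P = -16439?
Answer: 27157333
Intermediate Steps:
M(f, L) = 4*f
x = -27165672 (x = (-8072 - 42)*(3700 + 4*(-88)) = -8114*(3700 - 352) = -8114*3348 = -27165672)
n = 27149233 (n = -16439 - 1*(-27165672) = -16439 + 27165672 = 27149233)
n - 50*(-224 + 62) = 27149233 - 50*(-224 + 62) = 27149233 - 50*(-162) = 27149233 - 1*(-8100) = 27149233 + 8100 = 27157333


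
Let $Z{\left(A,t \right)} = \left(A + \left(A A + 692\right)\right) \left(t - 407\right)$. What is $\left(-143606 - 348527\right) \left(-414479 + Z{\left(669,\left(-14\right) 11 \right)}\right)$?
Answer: $124145333274893$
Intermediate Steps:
$Z{\left(A,t \right)} = \left(-407 + t\right) \left(692 + A + A^{2}\right)$ ($Z{\left(A,t \right)} = \left(A + \left(A^{2} + 692\right)\right) \left(-407 + t\right) = \left(A + \left(692 + A^{2}\right)\right) \left(-407 + t\right) = \left(692 + A + A^{2}\right) \left(-407 + t\right) = \left(-407 + t\right) \left(692 + A + A^{2}\right)$)
$\left(-143606 - 348527\right) \left(-414479 + Z{\left(669,\left(-14\right) 11 \right)}\right) = \left(-143606 - 348527\right) \left(-414479 + \left(-281644 - 272283 - 407 \cdot 669^{2} + 692 \left(\left(-14\right) 11\right) + 669 \left(\left(-14\right) 11\right) + \left(-14\right) 11 \cdot 669^{2}\right)\right) = - 492133 \left(-414479 - 251845242\right) = \left(-492133\right) \left(-252259721\right) = 124145333274893$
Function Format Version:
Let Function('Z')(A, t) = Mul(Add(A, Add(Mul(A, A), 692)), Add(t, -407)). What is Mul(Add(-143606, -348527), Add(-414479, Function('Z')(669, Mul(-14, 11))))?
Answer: 124145333274893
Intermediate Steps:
Function('Z')(A, t) = Mul(Add(-407, t), Add(692, A, Pow(A, 2))) (Function('Z')(A, t) = Mul(Add(A, Add(Pow(A, 2), 692)), Add(-407, t)) = Mul(Add(A, Add(692, Pow(A, 2))), Add(-407, t)) = Mul(Add(692, A, Pow(A, 2)), Add(-407, t)) = Mul(Add(-407, t), Add(692, A, Pow(A, 2))))
Mul(Add(-143606, -348527), Add(-414479, Function('Z')(669, Mul(-14, 11)))) = Mul(Add(-143606, -348527), Add(-414479, Add(-281644, Mul(-407, 669), Mul(-407, Pow(669, 2)), Mul(692, Mul(-14, 11)), Mul(669, Mul(-14, 11)), Mul(Mul(-14, 11), Pow(669, 2))))) = Mul(-492133, Add(-414479, Add(-281644, -272283, Mul(-407, 447561), Mul(692, -154), Mul(669, -154), Mul(-154, 447561)))) = Mul(-492133, Add(-414479, Add(-281644, -272283, -182157327, -106568, -103026, -68924394))) = Mul(-492133, Add(-414479, -251845242)) = Mul(-492133, -252259721) = 124145333274893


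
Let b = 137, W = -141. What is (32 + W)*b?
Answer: -14933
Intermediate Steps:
(32 + W)*b = (32 - 141)*137 = -109*137 = -14933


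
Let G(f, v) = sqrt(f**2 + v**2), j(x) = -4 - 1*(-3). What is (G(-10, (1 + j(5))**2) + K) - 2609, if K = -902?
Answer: -3501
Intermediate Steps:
j(x) = -1 (j(x) = -4 + 3 = -1)
(G(-10, (1 + j(5))**2) + K) - 2609 = (sqrt((-10)**2 + ((1 - 1)**2)**2) - 902) - 2609 = (sqrt(100 + (0**2)**2) - 902) - 2609 = (sqrt(100 + 0**2) - 902) - 2609 = (sqrt(100 + 0) - 902) - 2609 = (sqrt(100) - 902) - 2609 = (10 - 902) - 2609 = -892 - 2609 = -3501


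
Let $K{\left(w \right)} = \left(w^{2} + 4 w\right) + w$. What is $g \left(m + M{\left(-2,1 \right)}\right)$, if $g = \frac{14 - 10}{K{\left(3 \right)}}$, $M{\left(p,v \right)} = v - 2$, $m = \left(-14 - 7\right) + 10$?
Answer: $-2$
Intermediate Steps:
$K{\left(w \right)} = w^{2} + 5 w$
$m = -11$ ($m = -21 + 10 = -11$)
$M{\left(p,v \right)} = -2 + v$ ($M{\left(p,v \right)} = v - 2 = -2 + v$)
$g = \frac{1}{6}$ ($g = \frac{14 - 10}{3 \left(5 + 3\right)} = \frac{14 - 10}{3 \cdot 8} = \frac{4}{24} = 4 \cdot \frac{1}{24} = \frac{1}{6} \approx 0.16667$)
$g \left(m + M{\left(-2,1 \right)}\right) = \frac{-11 + \left(-2 + 1\right)}{6} = \frac{-11 - 1}{6} = \frac{1}{6} \left(-12\right) = -2$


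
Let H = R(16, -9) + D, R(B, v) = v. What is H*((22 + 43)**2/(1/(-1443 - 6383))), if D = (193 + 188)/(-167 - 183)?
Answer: 333577101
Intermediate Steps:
D = -381/350 (D = 381/(-350) = 381*(-1/350) = -381/350 ≈ -1.0886)
H = -3531/350 (H = -9 - 381/350 = -3531/350 ≈ -10.089)
H*((22 + 43)**2/(1/(-1443 - 6383))) = -3531*(22 + 43)**2/(350*(1/(-1443 - 6383))) = -3531*65**2/(350*(1/(-7826))) = -596739/(14*(-1/7826)) = -596739*(-7826)/14 = -3531/350*(-33064850) = 333577101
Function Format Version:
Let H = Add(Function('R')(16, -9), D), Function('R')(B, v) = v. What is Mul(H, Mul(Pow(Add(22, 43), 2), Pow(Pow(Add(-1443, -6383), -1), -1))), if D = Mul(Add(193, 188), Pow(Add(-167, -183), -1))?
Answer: 333577101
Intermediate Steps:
D = Rational(-381, 350) (D = Mul(381, Pow(-350, -1)) = Mul(381, Rational(-1, 350)) = Rational(-381, 350) ≈ -1.0886)
H = Rational(-3531, 350) (H = Add(-9, Rational(-381, 350)) = Rational(-3531, 350) ≈ -10.089)
Mul(H, Mul(Pow(Add(22, 43), 2), Pow(Pow(Add(-1443, -6383), -1), -1))) = Mul(Rational(-3531, 350), Mul(Pow(Add(22, 43), 2), Pow(Pow(Add(-1443, -6383), -1), -1))) = Mul(Rational(-3531, 350), Mul(Pow(65, 2), Pow(Pow(-7826, -1), -1))) = Mul(Rational(-3531, 350), Mul(4225, Pow(Rational(-1, 7826), -1))) = Mul(Rational(-3531, 350), Mul(4225, -7826)) = Mul(Rational(-3531, 350), -33064850) = 333577101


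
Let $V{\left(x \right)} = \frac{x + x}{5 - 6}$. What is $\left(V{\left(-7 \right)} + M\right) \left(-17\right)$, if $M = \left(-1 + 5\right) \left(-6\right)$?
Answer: $170$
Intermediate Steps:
$V{\left(x \right)} = - 2 x$ ($V{\left(x \right)} = \frac{2 x}{-1} = 2 x \left(-1\right) = - 2 x$)
$M = -24$ ($M = 4 \left(-6\right) = -24$)
$\left(V{\left(-7 \right)} + M\right) \left(-17\right) = \left(\left(-2\right) \left(-7\right) - 24\right) \left(-17\right) = \left(14 - 24\right) \left(-17\right) = \left(-10\right) \left(-17\right) = 170$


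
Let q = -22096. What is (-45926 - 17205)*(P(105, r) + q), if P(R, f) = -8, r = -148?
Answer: 1395447624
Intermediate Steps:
(-45926 - 17205)*(P(105, r) + q) = (-45926 - 17205)*(-8 - 22096) = -63131*(-22104) = 1395447624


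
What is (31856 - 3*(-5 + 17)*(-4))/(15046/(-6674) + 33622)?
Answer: 106784000/112189091 ≈ 0.95182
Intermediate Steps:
(31856 - 3*(-5 + 17)*(-4))/(15046/(-6674) + 33622) = (31856 - 3*12*(-4))/(15046*(-1/6674) + 33622) = (31856 - 36*(-4))/(-7523/3337 + 33622) = (31856 + 144)/(112189091/3337) = 32000*(3337/112189091) = 106784000/112189091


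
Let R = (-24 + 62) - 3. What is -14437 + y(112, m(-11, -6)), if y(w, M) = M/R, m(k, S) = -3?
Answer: -505298/35 ≈ -14437.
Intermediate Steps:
R = 35 (R = 38 - 3 = 35)
y(w, M) = M/35
-14437 + y(112, m(-11, -6)) = -14437 + (1/35)*(-3) = -14437 - 3/35 = -505298/35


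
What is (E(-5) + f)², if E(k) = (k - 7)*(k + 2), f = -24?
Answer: 144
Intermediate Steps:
E(k) = (-7 + k)*(2 + k)
(E(-5) + f)² = ((-14 + (-5)² - 5*(-5)) - 24)² = ((-14 + 25 + 25) - 24)² = (36 - 24)² = 12² = 144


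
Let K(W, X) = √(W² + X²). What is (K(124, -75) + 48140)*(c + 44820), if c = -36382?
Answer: 406205320 + 8438*√21001 ≈ 4.0743e+8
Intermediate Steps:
(K(124, -75) + 48140)*(c + 44820) = (√(124² + (-75)²) + 48140)*(-36382 + 44820) = (√(15376 + 5625) + 48140)*8438 = (√21001 + 48140)*8438 = (48140 + √21001)*8438 = 406205320 + 8438*√21001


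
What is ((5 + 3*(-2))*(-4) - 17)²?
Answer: 169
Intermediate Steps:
((5 + 3*(-2))*(-4) - 17)² = ((5 - 6)*(-4) - 17)² = (-1*(-4) - 17)² = (4 - 17)² = (-13)² = 169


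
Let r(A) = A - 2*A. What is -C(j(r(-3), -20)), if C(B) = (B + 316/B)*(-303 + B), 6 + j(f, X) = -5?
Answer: -137218/11 ≈ -12474.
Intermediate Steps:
r(A) = -A
j(f, X) = -11 (j(f, X) = -6 - 5 = -11)
C(B) = (-303 + B)*(B + 316/B)
-C(j(r(-3), -20)) = -(316 + (-11)**2 - 95748/(-11) - 303*(-11)) = -(316 + 121 - 95748*(-1/11) + 3333) = -(316 + 121 + 95748/11 + 3333) = -1*137218/11 = -137218/11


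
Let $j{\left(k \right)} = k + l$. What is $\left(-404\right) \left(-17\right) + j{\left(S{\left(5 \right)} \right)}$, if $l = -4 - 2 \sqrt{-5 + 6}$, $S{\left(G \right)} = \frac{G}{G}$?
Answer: $6863$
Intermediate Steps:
$S{\left(G \right)} = 1$
$l = -6$ ($l = -4 - 2 \sqrt{1} = -4 - 2 = -6$)
$j{\left(k \right)} = -6 + k$ ($j{\left(k \right)} = k - 6 = -6 + k$)
$\left(-404\right) \left(-17\right) + j{\left(S{\left(5 \right)} \right)} = \left(-404\right) \left(-17\right) + \left(-6 + 1\right) = 6868 - 5 = 6863$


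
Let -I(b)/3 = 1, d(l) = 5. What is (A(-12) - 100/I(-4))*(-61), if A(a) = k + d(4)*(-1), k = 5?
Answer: -6100/3 ≈ -2033.3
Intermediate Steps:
I(b) = -3 (I(b) = -3*1 = -3)
A(a) = 0 (A(a) = 5 + 5*(-1) = 5 - 5 = 0)
(A(-12) - 100/I(-4))*(-61) = (0 - 100/(-3))*(-61) = (0 - 100*(-1/3))*(-61) = (0 + 100/3)*(-61) = (100/3)*(-61) = -6100/3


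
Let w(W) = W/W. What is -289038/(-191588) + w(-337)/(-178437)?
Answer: 25787441009/17093193978 ≈ 1.5086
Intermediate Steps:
w(W) = 1
-289038/(-191588) + w(-337)/(-178437) = -289038/(-191588) + 1/(-178437) = -289038*(-1/191588) + 1*(-1/178437) = 144519/95794 - 1/178437 = 25787441009/17093193978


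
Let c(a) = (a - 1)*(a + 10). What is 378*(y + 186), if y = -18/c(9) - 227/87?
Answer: 76343211/1102 ≈ 69277.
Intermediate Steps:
c(a) = (-1 + a)*(10 + a)
y = -18035/6612 (y = -18/(-10 + 9² + 9*9) - 227/87 = -18/(-10 + 81 + 81) - 227*1/87 = -18/152 - 227/87 = -18*1/152 - 227/87 = -9/76 - 227/87 = -18035/6612 ≈ -2.7276)
378*(y + 186) = 378*(-18035/6612 + 186) = 378*(1211797/6612) = 76343211/1102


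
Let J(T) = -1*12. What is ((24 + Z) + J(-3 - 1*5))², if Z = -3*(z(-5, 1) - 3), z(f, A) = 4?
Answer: 81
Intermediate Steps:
J(T) = -12
Z = -3 (Z = -3*(4 - 3) = -3*1 = -3)
((24 + Z) + J(-3 - 1*5))² = ((24 - 3) - 12)² = (21 - 12)² = 9² = 81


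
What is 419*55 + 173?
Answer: 23218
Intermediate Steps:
419*55 + 173 = 23045 + 173 = 23218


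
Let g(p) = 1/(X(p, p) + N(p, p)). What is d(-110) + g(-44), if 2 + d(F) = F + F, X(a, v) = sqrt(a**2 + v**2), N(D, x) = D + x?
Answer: -9769/44 - sqrt(2)/88 ≈ -222.04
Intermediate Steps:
d(F) = -2 + 2*F (d(F) = -2 + (F + F) = -2 + 2*F)
g(p) = 1/(2*p + sqrt(2)*sqrt(p**2)) (g(p) = 1/(sqrt(p**2 + p**2) + (p + p)) = 1/(sqrt(2*p**2) + 2*p) = 1/(sqrt(2)*sqrt(p**2) + 2*p) = 1/(2*p + sqrt(2)*sqrt(p**2)))
d(-110) + g(-44) = (-2 + 2*(-110)) + 1/(2*(-44) + sqrt(2)*sqrt((-44)**2)) = (-2 - 220) + 1/(-88 + sqrt(2)*sqrt(1936)) = -222 + 1/(-88 + sqrt(2)*44) = -222 + 1/(-88 + 44*sqrt(2))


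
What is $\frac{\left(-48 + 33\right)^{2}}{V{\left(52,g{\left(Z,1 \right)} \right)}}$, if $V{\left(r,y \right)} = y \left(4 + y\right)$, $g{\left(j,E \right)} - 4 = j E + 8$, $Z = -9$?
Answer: $\frac{75}{7} \approx 10.714$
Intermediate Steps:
$g{\left(j,E \right)} = 12 + E j$ ($g{\left(j,E \right)} = 4 + \left(j E + 8\right) = 4 + \left(E j + 8\right) = 4 + \left(8 + E j\right) = 12 + E j$)
$\frac{\left(-48 + 33\right)^{2}}{V{\left(52,g{\left(Z,1 \right)} \right)}} = \frac{\left(-48 + 33\right)^{2}}{\left(12 + 1 \left(-9\right)\right) \left(4 + \left(12 + 1 \left(-9\right)\right)\right)} = \frac{\left(-15\right)^{2}}{\left(12 - 9\right) \left(4 + \left(12 - 9\right)\right)} = \frac{225}{3 \left(4 + 3\right)} = \frac{225}{3 \cdot 7} = \frac{225}{21} = 225 \cdot \frac{1}{21} = \frac{75}{7}$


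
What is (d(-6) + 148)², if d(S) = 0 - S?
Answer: 23716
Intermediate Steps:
d(S) = -S
(d(-6) + 148)² = (-1*(-6) + 148)² = (6 + 148)² = 154² = 23716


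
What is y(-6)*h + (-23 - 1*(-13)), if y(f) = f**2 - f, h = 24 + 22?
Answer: 1922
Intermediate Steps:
h = 46
y(-6)*h + (-23 - 1*(-13)) = -6*(-1 - 6)*46 + (-23 - 1*(-13)) = -6*(-7)*46 + (-23 + 13) = 42*46 - 10 = 1932 - 10 = 1922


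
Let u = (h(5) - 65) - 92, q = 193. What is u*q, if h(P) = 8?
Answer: -28757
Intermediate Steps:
u = -149 (u = (8 - 65) - 92 = -57 - 92 = -149)
u*q = -149*193 = -28757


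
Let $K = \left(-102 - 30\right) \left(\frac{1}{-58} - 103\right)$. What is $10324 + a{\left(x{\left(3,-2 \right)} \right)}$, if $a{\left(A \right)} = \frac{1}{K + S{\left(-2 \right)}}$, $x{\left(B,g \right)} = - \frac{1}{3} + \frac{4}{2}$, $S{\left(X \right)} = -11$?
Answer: $\frac{4067976073}{394031} \approx 10324.0$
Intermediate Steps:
$K = \frac{394350}{29}$ ($K = - 132 \left(- \frac{1}{58} - 103\right) = \left(-132\right) \left(- \frac{5975}{58}\right) = \frac{394350}{29} \approx 13598.0$)
$x{\left(B,g \right)} = \frac{5}{3}$ ($x{\left(B,g \right)} = \left(-1\right) \frac{1}{3} + 4 \cdot \frac{1}{2} = - \frac{1}{3} + 2 = \frac{5}{3}$)
$a{\left(A \right)} = \frac{29}{394031}$ ($a{\left(A \right)} = \frac{1}{\frac{394350}{29} - 11} = \frac{1}{\frac{394031}{29}} = \frac{29}{394031}$)
$10324 + a{\left(x{\left(3,-2 \right)} \right)} = 10324 + \frac{29}{394031} = \frac{4067976073}{394031}$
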